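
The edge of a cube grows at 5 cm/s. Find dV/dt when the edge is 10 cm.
1500 cm³/s

V = s³
dV/dt = 3s² · ds/dt = 3·10²·5 = 1500 cm³/s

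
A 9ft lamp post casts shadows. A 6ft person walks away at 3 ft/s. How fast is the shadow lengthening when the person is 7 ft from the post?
6 ft/s

By similar triangles: 9/(x+s) = 6/s
Solving: s = 6x/3
ds/dt = 6/3 · dx/dt = 2 · 3 = 6 ft/s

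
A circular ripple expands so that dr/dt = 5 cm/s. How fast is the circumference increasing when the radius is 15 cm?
10π cm/s

C = 2πr
dC/dt = 2π · dr/dt = 2π · 5 = 10π cm/s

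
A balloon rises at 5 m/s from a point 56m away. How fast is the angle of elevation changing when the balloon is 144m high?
0.011729 rad/s

tan(θ) = y/56
sec²(θ) · dθ/dt = (1/56) · dy/dt
dθ/dt = cos²(θ)/56 · 5 = 56/(56² + 144²) · 5
dθ/dt = 0.011729 rad/s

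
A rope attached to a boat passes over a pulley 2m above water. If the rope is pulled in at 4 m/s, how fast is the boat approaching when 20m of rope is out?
40√11/33 ≈ 4.02 m/s

rope² = x² + 2²
x = √(20² - 2²) = 6√11
dx/dt = (rope/x) · d(rope)/dt = (20/(6√11)) · (-4) = -40√11/33 m/s
The boat approaches at 40√11/33 ≈ 4.02 m/s.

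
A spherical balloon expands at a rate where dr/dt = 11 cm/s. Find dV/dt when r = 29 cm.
37004π cm³/s

V = (4/3)πr³
dV/dt = dV/dr · dr/dt = 4πr² · 11
At r = 29: dV/dt = 37004π cm³/s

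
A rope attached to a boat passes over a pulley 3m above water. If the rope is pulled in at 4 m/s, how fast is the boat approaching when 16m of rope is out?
64√247/247 ≈ 4.072 m/s

rope² = x² + 3²
x = √(16² - 3²) = √247
dx/dt = (rope/x) · d(rope)/dt = (16/√247) · (-4) = -64√247/247 m/s
The boat approaches at 64√247/247 ≈ 4.072 m/s.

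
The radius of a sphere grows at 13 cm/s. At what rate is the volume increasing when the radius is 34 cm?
60112π cm³/s

V = (4/3)πr³
dV/dt = dV/dr · dr/dt = 4πr² · 13
At r = 34: dV/dt = 60112π cm³/s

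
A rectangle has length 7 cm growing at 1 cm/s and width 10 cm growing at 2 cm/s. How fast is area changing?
24 cm²/s

A = lw
dA/dt = w·dl/dt + l·dw/dt = 10·1 + 7·2 = 24 cm²/s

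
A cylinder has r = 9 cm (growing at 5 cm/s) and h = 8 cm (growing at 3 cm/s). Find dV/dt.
963π cm³/s

V = πr²h
dV/dt = 2πrh·dr/dt + πr²·dh/dt
= 2π(9)(8)(5) + π(9)²(3)
= 963π cm³/s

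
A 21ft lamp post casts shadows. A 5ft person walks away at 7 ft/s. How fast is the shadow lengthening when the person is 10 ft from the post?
35/16 ft/s

By similar triangles: 21/(x+s) = 5/s
Solving: s = 5x/16
ds/dt = 5/16 · dx/dt = 5/16 · 7 = 35/16 ft/s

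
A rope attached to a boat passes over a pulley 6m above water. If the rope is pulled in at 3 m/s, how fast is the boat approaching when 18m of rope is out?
9√2/4 ≈ 3.182 m/s

rope² = x² + 6²
x = √(18² - 6²) = 12√2
dx/dt = (rope/x) · d(rope)/dt = (18/(12√2)) · (-3) = -9√2/4 m/s
The boat approaches at 9√2/4 ≈ 3.182 m/s.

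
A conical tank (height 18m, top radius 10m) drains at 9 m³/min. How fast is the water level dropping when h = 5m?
729/(625π) ≈ 0.3713 m/min

r/h = 10/18, so r = (5/9)h
V = (1/3)πr²h = (1/3)π((5/9)h)²h = (25/243)πh³
dV/dh = (25/81)πh²
dh/dt = (dV/dt)/(dV/dh) = -9/((25/81)π·5²) = -729/(625π) m/min
The level is dropping at 729/(625π) ≈ 0.3713 m/min.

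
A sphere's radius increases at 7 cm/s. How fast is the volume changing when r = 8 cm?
1792π cm³/s

V = (4/3)πr³
dV/dt = dV/dr · dr/dt = 4πr² · 7
At r = 8: dV/dt = 1792π cm³/s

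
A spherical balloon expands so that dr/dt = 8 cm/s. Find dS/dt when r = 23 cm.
1472π cm²/s

S = 4πr²
dS/dt = dS/dr · dr/dt = 8πr · 8
At r = 23: dS/dt = 1472π cm²/s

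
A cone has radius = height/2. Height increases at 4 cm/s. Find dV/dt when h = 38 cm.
1444π cm³/s

V = (1/3)π(h/2)²h = πh³/12
dV/dt = πh²/4 · 4
At h = 38: dV/dt = 1444π cm³/s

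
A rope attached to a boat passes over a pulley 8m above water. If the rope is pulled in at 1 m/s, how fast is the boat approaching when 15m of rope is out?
15√161/161 ≈ 1.182 m/s

rope² = x² + 8²
x = √(15² - 8²) = √161
dx/dt = (rope/x) · d(rope)/dt = (15/√161) · (-1) = -15√161/161 m/s
The boat approaches at 15√161/161 ≈ 1.182 m/s.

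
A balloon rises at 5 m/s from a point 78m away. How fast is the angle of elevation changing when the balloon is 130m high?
0.016968 rad/s

tan(θ) = y/78
sec²(θ) · dθ/dt = (1/78) · dy/dt
dθ/dt = cos²(θ)/78 · 5 = 78/(78² + 130²) · 5
dθ/dt = 0.016968 rad/s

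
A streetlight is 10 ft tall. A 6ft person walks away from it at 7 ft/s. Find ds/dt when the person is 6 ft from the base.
21/2 ft/s

By similar triangles: 10/(x+s) = 6/s
Solving: s = 6x/4
ds/dt = 6/4 · dx/dt = 3/2 · 7 = 21/2 ft/s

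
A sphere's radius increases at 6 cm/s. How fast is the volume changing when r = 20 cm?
9600π cm³/s

V = (4/3)πr³
dV/dt = dV/dr · dr/dt = 4πr² · 6
At r = 20: dV/dt = 9600π cm³/s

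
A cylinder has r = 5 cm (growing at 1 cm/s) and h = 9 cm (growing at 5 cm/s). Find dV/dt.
215π cm³/s

V = πr²h
dV/dt = 2πrh·dr/dt + πr²·dh/dt
= 2π(5)(9)(1) + π(5)²(5)
= 215π cm³/s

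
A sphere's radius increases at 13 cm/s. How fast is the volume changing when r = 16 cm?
13312π cm³/s

V = (4/3)πr³
dV/dt = dV/dr · dr/dt = 4πr² · 13
At r = 16: dV/dt = 13312π cm³/s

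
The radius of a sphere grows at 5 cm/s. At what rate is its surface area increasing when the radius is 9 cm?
360π cm²/s

S = 4πr²
dS/dt = dS/dr · dr/dt = 8πr · 5
At r = 9: dS/dt = 360π cm²/s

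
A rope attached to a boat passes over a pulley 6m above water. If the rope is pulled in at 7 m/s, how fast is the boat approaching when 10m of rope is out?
35/4 = 8.75 m/s

rope² = x² + 6²
x = √(10² - 6²) = 8
dx/dt = (rope/x) · d(rope)/dt = (10/8) · (-7) = -35/4 m/s
The boat approaches at 35/4 = 8.75 m/s.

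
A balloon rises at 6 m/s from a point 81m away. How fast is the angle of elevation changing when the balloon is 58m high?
0.048967 rad/s

tan(θ) = y/81
sec²(θ) · dθ/dt = (1/81) · dy/dt
dθ/dt = cos²(θ)/81 · 6 = 81/(81² + 58²) · 6
dθ/dt = 0.048967 rad/s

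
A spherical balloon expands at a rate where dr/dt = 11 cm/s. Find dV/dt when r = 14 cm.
8624π cm³/s

V = (4/3)πr³
dV/dt = dV/dr · dr/dt = 4πr² · 11
At r = 14: dV/dt = 8624π cm³/s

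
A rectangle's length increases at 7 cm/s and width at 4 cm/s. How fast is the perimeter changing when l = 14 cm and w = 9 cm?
22 cm/s

P = 2(l + w)
dP/dt = 2(dl/dt + dw/dt) = 2(7 + 4) = 22 cm/s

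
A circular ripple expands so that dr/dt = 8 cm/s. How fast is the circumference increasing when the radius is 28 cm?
16π cm/s

C = 2πr
dC/dt = 2π · dr/dt = 2π · 8 = 16π cm/s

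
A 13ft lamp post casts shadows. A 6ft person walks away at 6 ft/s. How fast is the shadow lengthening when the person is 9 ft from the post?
36/7 ft/s

By similar triangles: 13/(x+s) = 6/s
Solving: s = 6x/7
ds/dt = 6/7 · dx/dt = 6/7 · 6 = 36/7 ft/s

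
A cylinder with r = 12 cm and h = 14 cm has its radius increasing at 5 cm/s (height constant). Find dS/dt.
380π cm²/s

S = 2πrh + 2πr² (lateral + bases)
dS/dt = (2πh + 4πr)·dr/dt = (2π·14 + 4π·12)·5
= 380π cm²/s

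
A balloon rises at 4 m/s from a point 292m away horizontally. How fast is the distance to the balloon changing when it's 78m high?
156√22837/22837 ≈ 1.032 m/s

z² = 292² + y²
z = √(292² + 78²) = 2√22837
dz/dt = y/z · dy/dt = 78/(2√22837) · 4 = 156√22837/22837 ≈ 1.032 m/s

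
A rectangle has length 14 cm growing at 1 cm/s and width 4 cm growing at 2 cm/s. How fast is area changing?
32 cm²/s

A = lw
dA/dt = w·dl/dt + l·dw/dt = 4·1 + 14·2 = 32 cm²/s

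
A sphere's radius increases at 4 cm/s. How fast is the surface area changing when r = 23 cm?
736π cm²/s

S = 4πr²
dS/dt = dS/dr · dr/dt = 8πr · 4
At r = 23: dS/dt = 736π cm²/s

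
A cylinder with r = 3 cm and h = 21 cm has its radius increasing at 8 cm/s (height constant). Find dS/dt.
432π cm²/s

S = 2πrh + 2πr² (lateral + bases)
dS/dt = (2πh + 4πr)·dr/dt = (2π·21 + 4π·3)·8
= 432π cm²/s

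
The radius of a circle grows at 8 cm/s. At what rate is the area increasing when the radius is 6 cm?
96π cm²/s

A = πr²
dA/dt = 2πr · dr/dt = 2π(6)(8) = 96π cm²/s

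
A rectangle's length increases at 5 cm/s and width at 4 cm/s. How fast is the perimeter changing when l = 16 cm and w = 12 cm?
18 cm/s

P = 2(l + w)
dP/dt = 2(dl/dt + dw/dt) = 2(5 + 4) = 18 cm/s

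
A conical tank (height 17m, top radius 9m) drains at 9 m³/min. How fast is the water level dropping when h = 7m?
289/(441π) ≈ 0.2086 m/min

r/h = 9/17, so r = (9/17)h
V = (1/3)πr²h = (1/3)π((9/17)h)²h = (27/289)πh³
dV/dh = (81/289)πh²
dh/dt = (dV/dt)/(dV/dh) = -9/((81/289)π·7²) = -289/(441π) m/min
The level is dropping at 289/(441π) ≈ 0.2086 m/min.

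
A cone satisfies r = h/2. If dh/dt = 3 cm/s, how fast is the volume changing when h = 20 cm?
300π cm³/s

V = (1/3)π(h/2)²h = πh³/12
dV/dt = πh²/4 · 3
At h = 20: dV/dt = 300π cm³/s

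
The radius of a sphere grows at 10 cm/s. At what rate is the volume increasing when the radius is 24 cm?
23040π cm³/s

V = (4/3)πr³
dV/dt = dV/dr · dr/dt = 4πr² · 10
At r = 24: dV/dt = 23040π cm³/s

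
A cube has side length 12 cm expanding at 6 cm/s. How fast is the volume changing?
2592 cm³/s

V = s³
dV/dt = 3s² · ds/dt = 3·12²·6 = 2592 cm³/s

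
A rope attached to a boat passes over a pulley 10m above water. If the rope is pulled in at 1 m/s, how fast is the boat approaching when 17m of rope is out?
17√21/63 ≈ 1.237 m/s

rope² = x² + 10²
x = √(17² - 10²) = 3√21
dx/dt = (rope/x) · d(rope)/dt = (17/(3√21)) · (-1) = -17√21/63 m/s
The boat approaches at 17√21/63 ≈ 1.237 m/s.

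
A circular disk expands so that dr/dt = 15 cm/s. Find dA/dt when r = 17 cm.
510π cm²/s

A = πr²
dA/dt = 2πr · dr/dt = 2π(17)(15) = 510π cm²/s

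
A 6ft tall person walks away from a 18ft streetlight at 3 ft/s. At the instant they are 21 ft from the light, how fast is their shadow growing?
3/2 ft/s

By similar triangles: 18/(x+s) = 6/s
Solving: s = 6x/12
ds/dt = 6/12 · dx/dt = 1/2 · 3 = 3/2 ft/s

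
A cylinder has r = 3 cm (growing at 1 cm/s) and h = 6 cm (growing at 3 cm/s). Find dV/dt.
63π cm³/s

V = πr²h
dV/dt = 2πrh·dr/dt + πr²·dh/dt
= 2π(3)(6)(1) + π(3)²(3)
= 63π cm³/s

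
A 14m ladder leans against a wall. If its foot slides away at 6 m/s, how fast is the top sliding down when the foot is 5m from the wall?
10√19/19 ≈ 2.294 m/s

x² + y² = 14²
2x·dx/dt + 2y·dy/dt = 0
dy/dt = -x/y · dx/dt = -5/(3√19) · 6 = -10√19/19 m/s
The top is descending at 10√19/19 ≈ 2.294 m/s.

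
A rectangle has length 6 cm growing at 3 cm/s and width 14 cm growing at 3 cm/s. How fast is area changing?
60 cm²/s

A = lw
dA/dt = w·dl/dt + l·dw/dt = 14·3 + 6·3 = 60 cm²/s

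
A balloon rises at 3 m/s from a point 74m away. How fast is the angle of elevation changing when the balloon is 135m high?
0.009367 rad/s

tan(θ) = y/74
sec²(θ) · dθ/dt = (1/74) · dy/dt
dθ/dt = cos²(θ)/74 · 3 = 74/(74² + 135²) · 3
dθ/dt = 0.009367 rad/s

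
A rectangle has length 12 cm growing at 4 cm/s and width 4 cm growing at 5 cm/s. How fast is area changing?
76 cm²/s

A = lw
dA/dt = w·dl/dt + l·dw/dt = 4·4 + 12·5 = 76 cm²/s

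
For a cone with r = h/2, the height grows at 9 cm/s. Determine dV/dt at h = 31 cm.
8649π/4 cm³/s

V = (1/3)π(h/2)²h = πh³/12
dV/dt = πh²/4 · 9
At h = 31: dV/dt = 8649π/4 cm³/s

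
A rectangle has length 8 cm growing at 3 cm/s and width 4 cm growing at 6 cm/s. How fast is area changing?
60 cm²/s

A = lw
dA/dt = w·dl/dt + l·dw/dt = 4·3 + 8·6 = 60 cm²/s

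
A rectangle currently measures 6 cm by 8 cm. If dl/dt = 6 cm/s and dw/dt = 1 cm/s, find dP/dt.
14 cm/s

P = 2(l + w)
dP/dt = 2(dl/dt + dw/dt) = 2(6 + 1) = 14 cm/s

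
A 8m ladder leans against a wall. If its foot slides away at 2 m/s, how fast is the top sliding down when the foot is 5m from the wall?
10√39/39 ≈ 1.601 m/s

x² + y² = 8²
2x·dx/dt + 2y·dy/dt = 0
dy/dt = -x/y · dx/dt = -5/√39 · 2 = -10√39/39 m/s
The top is descending at 10√39/39 ≈ 1.601 m/s.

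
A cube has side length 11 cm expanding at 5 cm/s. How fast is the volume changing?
1815 cm³/s

V = s³
dV/dt = 3s² · ds/dt = 3·11²·5 = 1815 cm³/s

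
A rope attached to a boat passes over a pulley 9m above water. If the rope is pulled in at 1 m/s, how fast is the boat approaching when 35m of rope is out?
35√286/572 ≈ 1.035 m/s

rope² = x² + 9²
x = √(35² - 9²) = 2√286
dx/dt = (rope/x) · d(rope)/dt = (35/(2√286)) · (-1) = -35√286/572 m/s
The boat approaches at 35√286/572 ≈ 1.035 m/s.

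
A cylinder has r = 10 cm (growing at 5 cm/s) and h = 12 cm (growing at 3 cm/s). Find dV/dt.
1500π cm³/s

V = πr²h
dV/dt = 2πrh·dr/dt + πr²·dh/dt
= 2π(10)(12)(5) + π(10)²(3)
= 1500π cm³/s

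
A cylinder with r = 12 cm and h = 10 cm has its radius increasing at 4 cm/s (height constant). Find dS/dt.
272π cm²/s

S = 2πrh + 2πr² (lateral + bases)
dS/dt = (2πh + 4πr)·dr/dt = (2π·10 + 4π·12)·4
= 272π cm²/s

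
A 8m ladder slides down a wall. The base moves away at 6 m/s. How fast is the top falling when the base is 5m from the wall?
10√39/13 ≈ 4.804 m/s

x² + y² = 8²
2x·dx/dt + 2y·dy/dt = 0
dy/dt = -x/y · dx/dt = -5/√39 · 6 = -10√39/13 m/s
The top is descending at 10√39/13 ≈ 4.804 m/s.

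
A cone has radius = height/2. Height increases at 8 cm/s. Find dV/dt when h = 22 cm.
968π cm³/s

V = (1/3)π(h/2)²h = πh³/12
dV/dt = πh²/4 · 8
At h = 22: dV/dt = 968π cm³/s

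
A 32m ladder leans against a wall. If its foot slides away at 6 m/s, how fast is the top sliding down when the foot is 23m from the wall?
46√55/55 ≈ 6.203 m/s

x² + y² = 32²
2x·dx/dt + 2y·dy/dt = 0
dy/dt = -x/y · dx/dt = -23/(3√55) · 6 = -46√55/55 m/s
The top is descending at 46√55/55 ≈ 6.203 m/s.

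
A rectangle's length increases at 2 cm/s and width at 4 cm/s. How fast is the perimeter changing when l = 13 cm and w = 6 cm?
12 cm/s

P = 2(l + w)
dP/dt = 2(dl/dt + dw/dt) = 2(2 + 4) = 12 cm/s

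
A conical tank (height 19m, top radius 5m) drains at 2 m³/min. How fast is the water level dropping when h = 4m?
361/(200π) ≈ 0.5745 m/min

r/h = 5/19, so r = (5/19)h
V = (1/3)πr²h = (1/3)π((5/19)h)²h = (25/1083)πh³
dV/dh = (25/361)πh²
dh/dt = (dV/dt)/(dV/dh) = -2/((25/361)π·4²) = -361/(200π) m/min
The level is dropping at 361/(200π) ≈ 0.5745 m/min.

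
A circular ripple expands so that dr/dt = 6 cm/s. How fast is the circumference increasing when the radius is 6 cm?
12π cm/s

C = 2πr
dC/dt = 2π · dr/dt = 2π · 6 = 12π cm/s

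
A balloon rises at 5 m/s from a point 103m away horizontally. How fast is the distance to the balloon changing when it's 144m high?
144√31345/6269 ≈ 4.067 m/s

z² = 103² + y²
z = √(103² + 144²) = √31345
dz/dt = y/z · dy/dt = 144/√31345 · 5 = 144√31345/6269 ≈ 4.067 m/s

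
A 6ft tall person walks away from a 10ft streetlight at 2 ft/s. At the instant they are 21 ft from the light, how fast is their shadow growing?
3 ft/s

By similar triangles: 10/(x+s) = 6/s
Solving: s = 6x/4
ds/dt = 6/4 · dx/dt = 3/2 · 2 = 3 ft/s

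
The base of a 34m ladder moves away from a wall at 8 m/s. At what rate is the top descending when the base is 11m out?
88√115/345 ≈ 2.735 m/s

x² + y² = 34²
2x·dx/dt + 2y·dy/dt = 0
dy/dt = -x/y · dx/dt = -11/(3√115) · 8 = -88√115/345 m/s
The top is descending at 88√115/345 ≈ 2.735 m/s.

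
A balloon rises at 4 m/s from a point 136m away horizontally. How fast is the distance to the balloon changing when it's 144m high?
72√613/613 ≈ 2.908 m/s

z² = 136² + y²
z = √(136² + 144²) = 8√613
dz/dt = y/z · dy/dt = 144/(8√613) · 4 = 72√613/613 ≈ 2.908 m/s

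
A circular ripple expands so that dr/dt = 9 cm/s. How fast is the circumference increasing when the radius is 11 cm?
18π cm/s

C = 2πr
dC/dt = 2π · dr/dt = 2π · 9 = 18π cm/s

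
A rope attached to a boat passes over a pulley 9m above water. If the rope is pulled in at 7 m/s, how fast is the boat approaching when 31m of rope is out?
217√55/220 ≈ 7.315 m/s

rope² = x² + 9²
x = √(31² - 9²) = 4√55
dx/dt = (rope/x) · d(rope)/dt = (31/(4√55)) · (-7) = -217√55/220 m/s
The boat approaches at 217√55/220 ≈ 7.315 m/s.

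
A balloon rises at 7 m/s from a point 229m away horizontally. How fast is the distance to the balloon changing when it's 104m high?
728√17/1037 ≈ 2.895 m/s

z² = 229² + y²
z = √(229² + 104²) = 61√17
dz/dt = y/z · dy/dt = 104/(61√17) · 7 = 728√17/1037 ≈ 2.895 m/s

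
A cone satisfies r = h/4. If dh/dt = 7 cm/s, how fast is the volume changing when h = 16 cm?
112π cm³/s

V = (1/3)π(h/4)²h = πh³/48
dV/dt = πh²/16 · 7
At h = 16: dV/dt = 112π cm³/s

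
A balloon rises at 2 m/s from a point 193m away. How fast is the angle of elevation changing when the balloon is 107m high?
0.007926 rad/s

tan(θ) = y/193
sec²(θ) · dθ/dt = (1/193) · dy/dt
dθ/dt = cos²(θ)/193 · 2 = 193/(193² + 107²) · 2
dθ/dt = 0.007926 rad/s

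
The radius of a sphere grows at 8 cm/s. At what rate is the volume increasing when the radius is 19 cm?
11552π cm³/s

V = (4/3)πr³
dV/dt = dV/dr · dr/dt = 4πr² · 8
At r = 19: dV/dt = 11552π cm³/s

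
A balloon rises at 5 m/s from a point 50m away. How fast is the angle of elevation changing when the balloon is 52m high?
0.04804 rad/s

tan(θ) = y/50
sec²(θ) · dθ/dt = (1/50) · dy/dt
dθ/dt = cos²(θ)/50 · 5 = 50/(50² + 52²) · 5
dθ/dt = 0.04804 rad/s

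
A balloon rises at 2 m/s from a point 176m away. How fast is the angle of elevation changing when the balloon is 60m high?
0.01018 rad/s

tan(θ) = y/176
sec²(θ) · dθ/dt = (1/176) · dy/dt
dθ/dt = cos²(θ)/176 · 2 = 176/(176² + 60²) · 2
dθ/dt = 0.01018 rad/s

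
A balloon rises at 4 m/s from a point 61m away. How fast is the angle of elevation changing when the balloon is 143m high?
0.010095 rad/s

tan(θ) = y/61
sec²(θ) · dθ/dt = (1/61) · dy/dt
dθ/dt = cos²(θ)/61 · 4 = 61/(61² + 143²) · 4
dθ/dt = 0.010095 rad/s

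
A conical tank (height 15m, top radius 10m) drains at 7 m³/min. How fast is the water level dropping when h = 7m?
9/(28π) ≈ 0.1023 m/min

r/h = 10/15, so r = (2/3)h
V = (1/3)πr²h = (1/3)π((2/3)h)²h = (4/27)πh³
dV/dh = (4/9)πh²
dh/dt = (dV/dt)/(dV/dh) = -7/((4/9)π·7²) = -9/(28π) m/min
The level is dropping at 9/(28π) ≈ 0.1023 m/min.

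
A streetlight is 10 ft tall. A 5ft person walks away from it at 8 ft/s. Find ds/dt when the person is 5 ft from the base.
8 ft/s

By similar triangles: 10/(x+s) = 5/s
Solving: s = 5x/5
ds/dt = 5/5 · dx/dt = 1 · 8 = 8 ft/s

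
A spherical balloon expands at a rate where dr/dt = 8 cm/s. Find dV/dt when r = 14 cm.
6272π cm³/s

V = (4/3)πr³
dV/dt = dV/dr · dr/dt = 4πr² · 8
At r = 14: dV/dt = 6272π cm³/s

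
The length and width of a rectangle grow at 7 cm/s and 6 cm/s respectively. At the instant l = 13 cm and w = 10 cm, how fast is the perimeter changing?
26 cm/s

P = 2(l + w)
dP/dt = 2(dl/dt + dw/dt) = 2(7 + 6) = 26 cm/s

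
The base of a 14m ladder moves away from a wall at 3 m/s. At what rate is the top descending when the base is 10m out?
5√6/4 ≈ 3.062 m/s

x² + y² = 14²
2x·dx/dt + 2y·dy/dt = 0
dy/dt = -x/y · dx/dt = -10/(4√6) · 3 = -5√6/4 m/s
The top is descending at 5√6/4 ≈ 3.062 m/s.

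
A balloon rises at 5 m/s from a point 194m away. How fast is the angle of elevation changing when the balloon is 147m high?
0.016373 rad/s

tan(θ) = y/194
sec²(θ) · dθ/dt = (1/194) · dy/dt
dθ/dt = cos²(θ)/194 · 5 = 194/(194² + 147²) · 5
dθ/dt = 0.016373 rad/s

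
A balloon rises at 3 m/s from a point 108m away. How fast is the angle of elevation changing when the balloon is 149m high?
0.009567 rad/s

tan(θ) = y/108
sec²(θ) · dθ/dt = (1/108) · dy/dt
dθ/dt = cos²(θ)/108 · 3 = 108/(108² + 149²) · 3
dθ/dt = 0.009567 rad/s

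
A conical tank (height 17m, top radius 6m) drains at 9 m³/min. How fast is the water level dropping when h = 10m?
289/(400π) ≈ 0.23 m/min

r/h = 6/17, so r = (6/17)h
V = (1/3)πr²h = (1/3)π((6/17)h)²h = (12/289)πh³
dV/dh = (36/289)πh²
dh/dt = (dV/dt)/(dV/dh) = -9/((36/289)π·10²) = -289/(400π) m/min
The level is dropping at 289/(400π) ≈ 0.23 m/min.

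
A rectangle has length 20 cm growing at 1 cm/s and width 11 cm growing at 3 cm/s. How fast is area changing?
71 cm²/s

A = lw
dA/dt = w·dl/dt + l·dw/dt = 11·1 + 20·3 = 71 cm²/s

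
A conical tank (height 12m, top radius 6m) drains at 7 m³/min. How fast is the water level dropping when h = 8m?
7/(16π) ≈ 0.1393 m/min

r/h = 6/12, so r = (1/2)h
V = (1/3)πr²h = (1/3)π((1/2)h)²h = (1/12)πh³
dV/dh = (1/4)πh²
dh/dt = (dV/dt)/(dV/dh) = -7/((1/4)π·8²) = -7/(16π) m/min
The level is dropping at 7/(16π) ≈ 0.1393 m/min.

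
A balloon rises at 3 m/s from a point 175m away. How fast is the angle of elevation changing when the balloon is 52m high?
0.015752 rad/s

tan(θ) = y/175
sec²(θ) · dθ/dt = (1/175) · dy/dt
dθ/dt = cos²(θ)/175 · 3 = 175/(175² + 52²) · 3
dθ/dt = 0.015752 rad/s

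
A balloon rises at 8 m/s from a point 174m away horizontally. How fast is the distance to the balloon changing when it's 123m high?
328√5045/5045 ≈ 4.618 m/s

z² = 174² + y²
z = √(174² + 123²) = 3√5045
dz/dt = y/z · dy/dt = 123/(3√5045) · 8 = 328√5045/5045 ≈ 4.618 m/s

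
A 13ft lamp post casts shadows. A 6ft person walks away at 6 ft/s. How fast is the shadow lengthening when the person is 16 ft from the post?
36/7 ft/s

By similar triangles: 13/(x+s) = 6/s
Solving: s = 6x/7
ds/dt = 6/7 · dx/dt = 6/7 · 6 = 36/7 ft/s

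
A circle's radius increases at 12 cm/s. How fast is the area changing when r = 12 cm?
288π cm²/s

A = πr²
dA/dt = 2πr · dr/dt = 2π(12)(12) = 288π cm²/s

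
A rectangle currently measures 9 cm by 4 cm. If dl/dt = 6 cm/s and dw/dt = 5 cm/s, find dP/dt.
22 cm/s

P = 2(l + w)
dP/dt = 2(dl/dt + dw/dt) = 2(6 + 5) = 22 cm/s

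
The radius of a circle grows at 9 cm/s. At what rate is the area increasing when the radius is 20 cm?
360π cm²/s

A = πr²
dA/dt = 2πr · dr/dt = 2π(20)(9) = 360π cm²/s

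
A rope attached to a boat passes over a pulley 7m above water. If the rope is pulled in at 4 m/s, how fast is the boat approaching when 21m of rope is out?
3√2 ≈ 4.243 m/s

rope² = x² + 7²
x = √(21² - 7²) = 14√2
dx/dt = (rope/x) · d(rope)/dt = (21/(14√2)) · (-4) = -3√2 m/s
The boat approaches at 3√2 ≈ 4.243 m/s.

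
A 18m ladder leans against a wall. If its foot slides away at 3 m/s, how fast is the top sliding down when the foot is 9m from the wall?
√3 ≈ 1.732 m/s

x² + y² = 18²
2x·dx/dt + 2y·dy/dt = 0
dy/dt = -x/y · dx/dt = -9/(9√3) · 3 = -√3 m/s
The top is descending at √3 ≈ 1.732 m/s.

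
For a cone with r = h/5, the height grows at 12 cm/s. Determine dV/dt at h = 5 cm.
12π cm³/s

V = (1/3)π(h/5)²h = πh³/75
dV/dt = πh²/25 · 12
At h = 5: dV/dt = 12π cm³/s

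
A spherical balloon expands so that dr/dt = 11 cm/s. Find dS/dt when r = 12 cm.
1056π cm²/s

S = 4πr²
dS/dt = dS/dr · dr/dt = 8πr · 11
At r = 12: dS/dt = 1056π cm²/s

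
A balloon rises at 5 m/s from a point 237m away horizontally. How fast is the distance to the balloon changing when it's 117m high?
195√7762/7762 ≈ 2.213 m/s

z² = 237² + y²
z = √(237² + 117²) = 3√7762
dz/dt = y/z · dy/dt = 117/(3√7762) · 5 = 195√7762/7762 ≈ 2.213 m/s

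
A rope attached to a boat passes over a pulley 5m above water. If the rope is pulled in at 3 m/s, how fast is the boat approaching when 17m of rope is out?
17√66/44 ≈ 3.139 m/s

rope² = x² + 5²
x = √(17² - 5²) = 2√66
dx/dt = (rope/x) · d(rope)/dt = (17/(2√66)) · (-3) = -17√66/44 m/s
The boat approaches at 17√66/44 ≈ 3.139 m/s.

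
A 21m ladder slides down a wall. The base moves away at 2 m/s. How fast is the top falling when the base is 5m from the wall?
5√26/52 ≈ 0.4903 m/s

x² + y² = 21²
2x·dx/dt + 2y·dy/dt = 0
dy/dt = -x/y · dx/dt = -5/(4√26) · 2 = -5√26/52 m/s
The top is descending at 5√26/52 ≈ 0.4903 m/s.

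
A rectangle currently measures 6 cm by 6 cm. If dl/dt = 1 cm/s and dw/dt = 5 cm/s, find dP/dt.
12 cm/s

P = 2(l + w)
dP/dt = 2(dl/dt + dw/dt) = 2(1 + 5) = 12 cm/s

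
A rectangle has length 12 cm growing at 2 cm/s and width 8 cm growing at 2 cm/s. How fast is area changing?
40 cm²/s

A = lw
dA/dt = w·dl/dt + l·dw/dt = 8·2 + 12·2 = 40 cm²/s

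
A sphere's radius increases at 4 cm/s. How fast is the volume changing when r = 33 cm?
17424π cm³/s

V = (4/3)πr³
dV/dt = dV/dr · dr/dt = 4πr² · 4
At r = 33: dV/dt = 17424π cm³/s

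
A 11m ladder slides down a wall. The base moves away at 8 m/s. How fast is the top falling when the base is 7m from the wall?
14√2/3 ≈ 6.6 m/s

x² + y² = 11²
2x·dx/dt + 2y·dy/dt = 0
dy/dt = -x/y · dx/dt = -7/(6√2) · 8 = -14√2/3 m/s
The top is descending at 14√2/3 ≈ 6.6 m/s.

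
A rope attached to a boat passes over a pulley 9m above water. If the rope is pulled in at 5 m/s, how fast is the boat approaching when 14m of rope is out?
14√115/23 ≈ 6.528 m/s

rope² = x² + 9²
x = √(14² - 9²) = √115
dx/dt = (rope/x) · d(rope)/dt = (14/√115) · (-5) = -14√115/23 m/s
The boat approaches at 14√115/23 ≈ 6.528 m/s.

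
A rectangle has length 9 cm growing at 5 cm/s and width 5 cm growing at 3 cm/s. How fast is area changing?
52 cm²/s

A = lw
dA/dt = w·dl/dt + l·dw/dt = 5·5 + 9·3 = 52 cm²/s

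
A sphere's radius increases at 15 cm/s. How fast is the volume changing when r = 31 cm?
57660π cm³/s

V = (4/3)πr³
dV/dt = dV/dr · dr/dt = 4πr² · 15
At r = 31: dV/dt = 57660π cm³/s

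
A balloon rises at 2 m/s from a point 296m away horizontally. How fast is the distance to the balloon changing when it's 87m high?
174√95185/95185 ≈ 0.564 m/s

z² = 296² + y²
z = √(296² + 87²) = √95185
dz/dt = y/z · dy/dt = 87/√95185 · 2 = 174√95185/95185 ≈ 0.564 m/s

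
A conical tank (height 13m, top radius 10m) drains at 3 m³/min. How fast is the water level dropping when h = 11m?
507/(12100π) ≈ 0.01334 m/min

r/h = 10/13, so r = (10/13)h
V = (1/3)πr²h = (1/3)π((10/13)h)²h = (100/507)πh³
dV/dh = (100/169)πh²
dh/dt = (dV/dt)/(dV/dh) = -3/((100/169)π·11²) = -507/(12100π) m/min
The level is dropping at 507/(12100π) ≈ 0.01334 m/min.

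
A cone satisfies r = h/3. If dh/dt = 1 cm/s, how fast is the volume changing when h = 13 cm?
169π/9 cm³/s

V = (1/3)π(h/3)²h = πh³/27
dV/dt = πh²/9 · 1
At h = 13: dV/dt = 169π/9 cm³/s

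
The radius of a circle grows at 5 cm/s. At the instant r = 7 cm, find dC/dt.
10π cm/s

C = 2πr
dC/dt = 2π · dr/dt = 2π · 5 = 10π cm/s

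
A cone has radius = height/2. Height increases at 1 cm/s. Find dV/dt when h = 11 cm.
121π/4 cm³/s

V = (1/3)π(h/2)²h = πh³/12
dV/dt = πh²/4 · 1
At h = 11: dV/dt = 121π/4 cm³/s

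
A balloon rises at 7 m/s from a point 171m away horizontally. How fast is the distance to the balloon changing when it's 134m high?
938√47197/47197 ≈ 4.318 m/s

z² = 171² + y²
z = √(171² + 134²) = √47197
dz/dt = y/z · dy/dt = 134/√47197 · 7 = 938√47197/47197 ≈ 4.318 m/s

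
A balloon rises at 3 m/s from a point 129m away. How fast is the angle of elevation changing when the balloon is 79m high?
0.016913 rad/s

tan(θ) = y/129
sec²(θ) · dθ/dt = (1/129) · dy/dt
dθ/dt = cos²(θ)/129 · 3 = 129/(129² + 79²) · 3
dθ/dt = 0.016913 rad/s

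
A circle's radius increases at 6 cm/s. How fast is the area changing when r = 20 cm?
240π cm²/s

A = πr²
dA/dt = 2πr · dr/dt = 2π(20)(6) = 240π cm²/s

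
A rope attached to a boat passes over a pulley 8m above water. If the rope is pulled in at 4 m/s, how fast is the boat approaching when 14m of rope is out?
28√33/33 ≈ 4.874 m/s

rope² = x² + 8²
x = √(14² - 8²) = 2√33
dx/dt = (rope/x) · d(rope)/dt = (14/(2√33)) · (-4) = -28√33/33 m/s
The boat approaches at 28√33/33 ≈ 4.874 m/s.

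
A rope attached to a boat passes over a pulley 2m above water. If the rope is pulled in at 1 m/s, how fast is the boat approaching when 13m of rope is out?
13√165/165 ≈ 1.012 m/s

rope² = x² + 2²
x = √(13² - 2²) = √165
dx/dt = (rope/x) · d(rope)/dt = (13/√165) · (-1) = -13√165/165 m/s
The boat approaches at 13√165/165 ≈ 1.012 m/s.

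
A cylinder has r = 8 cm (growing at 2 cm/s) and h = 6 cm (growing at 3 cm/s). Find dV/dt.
384π cm³/s

V = πr²h
dV/dt = 2πrh·dr/dt + πr²·dh/dt
= 2π(8)(6)(2) + π(8)²(3)
= 384π cm³/s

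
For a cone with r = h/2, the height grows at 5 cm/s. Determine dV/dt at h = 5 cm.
125π/4 cm³/s

V = (1/3)π(h/2)²h = πh³/12
dV/dt = πh²/4 · 5
At h = 5: dV/dt = 125π/4 cm³/s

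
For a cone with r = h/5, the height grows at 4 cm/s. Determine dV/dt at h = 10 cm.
16π cm³/s

V = (1/3)π(h/5)²h = πh³/75
dV/dt = πh²/25 · 4
At h = 10: dV/dt = 16π cm³/s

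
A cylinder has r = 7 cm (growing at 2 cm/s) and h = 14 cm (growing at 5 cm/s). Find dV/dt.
637π cm³/s

V = πr²h
dV/dt = 2πrh·dr/dt + πr²·dh/dt
= 2π(7)(14)(2) + π(7)²(5)
= 637π cm³/s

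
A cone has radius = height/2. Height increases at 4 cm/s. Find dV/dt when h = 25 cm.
625π cm³/s

V = (1/3)π(h/2)²h = πh³/12
dV/dt = πh²/4 · 4
At h = 25: dV/dt = 625π cm³/s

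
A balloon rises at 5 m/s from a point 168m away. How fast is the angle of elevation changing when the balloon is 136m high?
0.017979 rad/s

tan(θ) = y/168
sec²(θ) · dθ/dt = (1/168) · dy/dt
dθ/dt = cos²(θ)/168 · 5 = 168/(168² + 136²) · 5
dθ/dt = 0.017979 rad/s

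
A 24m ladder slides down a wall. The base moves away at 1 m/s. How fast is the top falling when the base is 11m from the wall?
11√455/455 ≈ 0.5157 m/s

x² + y² = 24²
2x·dx/dt + 2y·dy/dt = 0
dy/dt = -x/y · dx/dt = -11/√455 · 1 = -11√455/455 m/s
The top is descending at 11√455/455 ≈ 0.5157 m/s.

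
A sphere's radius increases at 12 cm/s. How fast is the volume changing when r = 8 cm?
3072π cm³/s

V = (4/3)πr³
dV/dt = dV/dr · dr/dt = 4πr² · 12
At r = 8: dV/dt = 3072π cm³/s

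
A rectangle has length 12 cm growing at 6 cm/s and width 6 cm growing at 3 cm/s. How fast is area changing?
72 cm²/s

A = lw
dA/dt = w·dl/dt + l·dw/dt = 6·6 + 12·3 = 72 cm²/s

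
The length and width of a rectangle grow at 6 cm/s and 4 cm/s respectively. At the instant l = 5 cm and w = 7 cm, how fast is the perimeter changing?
20 cm/s

P = 2(l + w)
dP/dt = 2(dl/dt + dw/dt) = 2(6 + 4) = 20 cm/s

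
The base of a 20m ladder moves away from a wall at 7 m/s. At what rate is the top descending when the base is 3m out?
21√391/391 ≈ 1.062 m/s

x² + y² = 20²
2x·dx/dt + 2y·dy/dt = 0
dy/dt = -x/y · dx/dt = -3/√391 · 7 = -21√391/391 m/s
The top is descending at 21√391/391 ≈ 1.062 m/s.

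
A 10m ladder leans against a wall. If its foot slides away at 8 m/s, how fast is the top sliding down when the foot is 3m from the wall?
24√91/91 ≈ 2.516 m/s

x² + y² = 10²
2x·dx/dt + 2y·dy/dt = 0
dy/dt = -x/y · dx/dt = -3/√91 · 8 = -24√91/91 m/s
The top is descending at 24√91/91 ≈ 2.516 m/s.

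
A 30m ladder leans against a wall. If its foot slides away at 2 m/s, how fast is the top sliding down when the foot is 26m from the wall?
13√14/14 ≈ 3.474 m/s

x² + y² = 30²
2x·dx/dt + 2y·dy/dt = 0
dy/dt = -x/y · dx/dt = -26/(4√14) · 2 = -13√14/14 m/s
The top is descending at 13√14/14 ≈ 3.474 m/s.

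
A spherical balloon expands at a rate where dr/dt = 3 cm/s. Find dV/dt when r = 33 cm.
13068π cm³/s

V = (4/3)πr³
dV/dt = dV/dr · dr/dt = 4πr² · 3
At r = 33: dV/dt = 13068π cm³/s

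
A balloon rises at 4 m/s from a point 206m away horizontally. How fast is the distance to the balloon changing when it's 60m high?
120√11509/11509 ≈ 1.119 m/s

z² = 206² + y²
z = √(206² + 60²) = 2√11509
dz/dt = y/z · dy/dt = 60/(2√11509) · 4 = 120√11509/11509 ≈ 1.119 m/s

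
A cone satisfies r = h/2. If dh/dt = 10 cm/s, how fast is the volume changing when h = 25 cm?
3125π/2 cm³/s

V = (1/3)π(h/2)²h = πh³/12
dV/dt = πh²/4 · 10
At h = 25: dV/dt = 3125π/2 cm³/s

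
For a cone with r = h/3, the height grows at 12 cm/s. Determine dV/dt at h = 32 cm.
4096π/3 cm³/s

V = (1/3)π(h/3)²h = πh³/27
dV/dt = πh²/9 · 12
At h = 32: dV/dt = 4096π/3 cm³/s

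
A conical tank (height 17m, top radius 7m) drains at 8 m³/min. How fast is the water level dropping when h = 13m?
2312/(8281π) ≈ 0.08887 m/min

r/h = 7/17, so r = (7/17)h
V = (1/3)πr²h = (1/3)π((7/17)h)²h = (49/867)πh³
dV/dh = (49/289)πh²
dh/dt = (dV/dt)/(dV/dh) = -8/((49/289)π·13²) = -2312/(8281π) m/min
The level is dropping at 2312/(8281π) ≈ 0.08887 m/min.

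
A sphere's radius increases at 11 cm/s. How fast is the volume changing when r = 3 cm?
396π cm³/s

V = (4/3)πr³
dV/dt = dV/dr · dr/dt = 4πr² · 11
At r = 3: dV/dt = 396π cm³/s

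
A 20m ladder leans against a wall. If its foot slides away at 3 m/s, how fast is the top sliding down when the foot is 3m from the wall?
9√391/391 ≈ 0.4551 m/s

x² + y² = 20²
2x·dx/dt + 2y·dy/dt = 0
dy/dt = -x/y · dx/dt = -3/√391 · 3 = -9√391/391 m/s
The top is descending at 9√391/391 ≈ 0.4551 m/s.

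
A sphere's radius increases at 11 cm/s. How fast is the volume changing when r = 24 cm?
25344π cm³/s

V = (4/3)πr³
dV/dt = dV/dr · dr/dt = 4πr² · 11
At r = 24: dV/dt = 25344π cm³/s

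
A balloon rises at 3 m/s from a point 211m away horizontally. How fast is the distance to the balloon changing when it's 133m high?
399√62210/62210 ≈ 1.6 m/s

z² = 211² + y²
z = √(211² + 133²) = √62210
dz/dt = y/z · dy/dt = 133/√62210 · 3 = 399√62210/62210 ≈ 1.6 m/s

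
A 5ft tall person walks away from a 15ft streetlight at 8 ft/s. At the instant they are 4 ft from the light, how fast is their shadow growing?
4 ft/s

By similar triangles: 15/(x+s) = 5/s
Solving: s = 5x/10
ds/dt = 5/10 · dx/dt = 1/2 · 8 = 4 ft/s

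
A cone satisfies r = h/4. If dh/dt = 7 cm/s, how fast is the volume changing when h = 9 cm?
567π/16 cm³/s

V = (1/3)π(h/4)²h = πh³/48
dV/dt = πh²/16 · 7
At h = 9: dV/dt = 567π/16 cm³/s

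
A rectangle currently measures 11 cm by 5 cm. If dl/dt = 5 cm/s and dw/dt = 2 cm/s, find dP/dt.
14 cm/s

P = 2(l + w)
dP/dt = 2(dl/dt + dw/dt) = 2(5 + 2) = 14 cm/s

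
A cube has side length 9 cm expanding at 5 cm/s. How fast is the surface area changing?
540 cm²/s

A = 6s²
dA/dt = 12s · ds/dt = 12·9·5 = 540 cm²/s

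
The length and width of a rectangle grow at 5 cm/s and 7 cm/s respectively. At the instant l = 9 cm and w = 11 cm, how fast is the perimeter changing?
24 cm/s

P = 2(l + w)
dP/dt = 2(dl/dt + dw/dt) = 2(5 + 7) = 24 cm/s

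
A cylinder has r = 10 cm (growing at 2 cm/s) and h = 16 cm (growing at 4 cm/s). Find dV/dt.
1040π cm³/s

V = πr²h
dV/dt = 2πrh·dr/dt + πr²·dh/dt
= 2π(10)(16)(2) + π(10)²(4)
= 1040π cm³/s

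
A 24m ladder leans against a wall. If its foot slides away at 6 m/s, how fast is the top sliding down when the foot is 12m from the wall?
2√3 ≈ 3.464 m/s

x² + y² = 24²
2x·dx/dt + 2y·dy/dt = 0
dy/dt = -x/y · dx/dt = -12/(12√3) · 6 = -2√3 m/s
The top is descending at 2√3 ≈ 3.464 m/s.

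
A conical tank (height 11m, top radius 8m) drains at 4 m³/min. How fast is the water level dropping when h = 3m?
121/(144π) ≈ 0.2675 m/min

r/h = 8/11, so r = (8/11)h
V = (1/3)πr²h = (1/3)π((8/11)h)²h = (64/363)πh³
dV/dh = (64/121)πh²
dh/dt = (dV/dt)/(dV/dh) = -4/((64/121)π·3²) = -121/(144π) m/min
The level is dropping at 121/(144π) ≈ 0.2675 m/min.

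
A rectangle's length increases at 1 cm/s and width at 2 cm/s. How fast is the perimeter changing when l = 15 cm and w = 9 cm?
6 cm/s

P = 2(l + w)
dP/dt = 2(dl/dt + dw/dt) = 2(1 + 2) = 6 cm/s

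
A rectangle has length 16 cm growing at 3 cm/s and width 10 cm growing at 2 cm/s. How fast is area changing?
62 cm²/s

A = lw
dA/dt = w·dl/dt + l·dw/dt = 10·3 + 16·2 = 62 cm²/s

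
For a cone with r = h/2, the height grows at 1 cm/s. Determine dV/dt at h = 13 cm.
169π/4 cm³/s

V = (1/3)π(h/2)²h = πh³/12
dV/dt = πh²/4 · 1
At h = 13: dV/dt = 169π/4 cm³/s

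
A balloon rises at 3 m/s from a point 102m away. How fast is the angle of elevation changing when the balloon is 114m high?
0.013077 rad/s

tan(θ) = y/102
sec²(θ) · dθ/dt = (1/102) · dy/dt
dθ/dt = cos²(θ)/102 · 3 = 102/(102² + 114²) · 3
dθ/dt = 0.013077 rad/s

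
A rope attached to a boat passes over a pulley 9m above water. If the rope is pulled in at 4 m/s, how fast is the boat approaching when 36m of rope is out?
16√15/15 ≈ 4.131 m/s

rope² = x² + 9²
x = √(36² - 9²) = 9√15
dx/dt = (rope/x) · d(rope)/dt = (36/(9√15)) · (-4) = -16√15/15 m/s
The boat approaches at 16√15/15 ≈ 4.131 m/s.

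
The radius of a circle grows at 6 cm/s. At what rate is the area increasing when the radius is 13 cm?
156π cm²/s

A = πr²
dA/dt = 2πr · dr/dt = 2π(13)(6) = 156π cm²/s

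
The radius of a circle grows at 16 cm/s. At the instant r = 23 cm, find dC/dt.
32π cm/s

C = 2πr
dC/dt = 2π · dr/dt = 2π · 16 = 32π cm/s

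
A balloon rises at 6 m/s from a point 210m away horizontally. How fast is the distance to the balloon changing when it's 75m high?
30√221/221 ≈ 2.018 m/s

z² = 210² + y²
z = √(210² + 75²) = 15√221
dz/dt = y/z · dy/dt = 75/(15√221) · 6 = 30√221/221 ≈ 2.018 m/s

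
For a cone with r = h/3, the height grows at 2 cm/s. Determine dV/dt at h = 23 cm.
1058π/9 cm³/s

V = (1/3)π(h/3)²h = πh³/27
dV/dt = πh²/9 · 2
At h = 23: dV/dt = 1058π/9 cm³/s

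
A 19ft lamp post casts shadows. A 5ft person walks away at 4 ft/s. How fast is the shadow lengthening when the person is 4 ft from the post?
10/7 ft/s

By similar triangles: 19/(x+s) = 5/s
Solving: s = 5x/14
ds/dt = 5/14 · dx/dt = 5/14 · 4 = 10/7 ft/s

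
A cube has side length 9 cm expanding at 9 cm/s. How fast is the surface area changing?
972 cm²/s

A = 6s²
dA/dt = 12s · ds/dt = 12·9·9 = 972 cm²/s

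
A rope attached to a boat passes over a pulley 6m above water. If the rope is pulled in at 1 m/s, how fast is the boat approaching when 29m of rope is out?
29√805/805 ≈ 1.022 m/s

rope² = x² + 6²
x = √(29² - 6²) = √805
dx/dt = (rope/x) · d(rope)/dt = (29/√805) · (-1) = -29√805/805 m/s
The boat approaches at 29√805/805 ≈ 1.022 m/s.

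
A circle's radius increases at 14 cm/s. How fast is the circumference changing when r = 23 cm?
28π cm/s

C = 2πr
dC/dt = 2π · dr/dt = 2π · 14 = 28π cm/s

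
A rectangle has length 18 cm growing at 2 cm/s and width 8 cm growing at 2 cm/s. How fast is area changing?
52 cm²/s

A = lw
dA/dt = w·dl/dt + l·dw/dt = 8·2 + 18·2 = 52 cm²/s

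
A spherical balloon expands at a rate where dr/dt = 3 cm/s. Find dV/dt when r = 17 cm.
3468π cm³/s

V = (4/3)πr³
dV/dt = dV/dr · dr/dt = 4πr² · 3
At r = 17: dV/dt = 3468π cm³/s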